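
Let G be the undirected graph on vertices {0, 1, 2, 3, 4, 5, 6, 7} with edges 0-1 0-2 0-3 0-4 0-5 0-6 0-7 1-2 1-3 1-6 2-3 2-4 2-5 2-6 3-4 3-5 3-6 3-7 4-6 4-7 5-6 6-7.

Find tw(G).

A width-4 tree decomposition is:
Bags: B1 = {0, 2, 3, 4, 6}  B2 = {0, 3, 4, 6, 7}  B3 = {0, 2, 3, 5, 6}  B4 = {0, 1, 2, 3, 6}
Tree: B1–B2, B1–B3, B1–B4
Every bag has size at most 5, so the width is 5 − 1 = 4 and tw(G) ≤ 4. On the other hand G contains the 5-clique {0, 1, 2, 3, 6}. A clique must lie in a single bag of any decomposition, so no decomposition can have width below 4. The upper and lower bounds meet at 4, so that is the treewidth.

4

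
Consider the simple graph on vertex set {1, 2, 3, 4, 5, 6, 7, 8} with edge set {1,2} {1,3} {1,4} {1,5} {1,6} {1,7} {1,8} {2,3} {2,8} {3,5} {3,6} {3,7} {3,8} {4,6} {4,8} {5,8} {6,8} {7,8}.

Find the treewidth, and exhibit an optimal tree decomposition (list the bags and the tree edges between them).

Every bag has size at most 4, so the width is 4 − 1 = 3 and tw(G) ≤ 3. For the lower bound, the 4 vertices {1, 2, 3, 8} are pairwise adjacent, and any tree decomposition puts a clique entirely inside one bag — forcing width ≥ 3. Hence tw(G) = 3 exactly.

Treewidth 3.
Bags: B1 = {1, 3, 7, 8}  B2 = {1, 2, 3, 8}  B3 = {1, 3, 6, 8}  B4 = {1, 4, 6, 8}  B5 = {1, 3, 5, 8}
Tree: B1–B2, B1–B3, B3–B4, B1–B5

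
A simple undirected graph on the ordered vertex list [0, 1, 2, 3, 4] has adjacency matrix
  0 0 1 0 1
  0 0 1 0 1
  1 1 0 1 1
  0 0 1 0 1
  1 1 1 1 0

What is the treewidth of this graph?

2

A width-2 tree decomposition is:
Bags: B1 = {1, 2, 4}  B2 = {2, 3, 4}  B3 = {0, 2, 4}
Tree: B1–B2, B1–B3
The largest bag has 3 vertices, giving width 2; this decomposition certifies tw(G) ≤ 2. For the lower bound, the 3 vertices {0, 2, 4} are pairwise adjacent, and any tree decomposition puts a clique entirely inside one bag — forcing width ≥ 2. Therefore the treewidth is 2.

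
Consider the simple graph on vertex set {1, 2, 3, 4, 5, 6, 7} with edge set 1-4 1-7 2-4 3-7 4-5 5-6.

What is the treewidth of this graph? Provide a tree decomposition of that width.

Treewidth 1.
One such decomposition:
Bags: B1 = {1, 4}  B2 = {4, 5}  B3 = {2, 4}  B4 = {1, 7}  B5 = {3, 7}  B6 = {5, 6}
Tree: B1–B2, B2–B3, B1–B4, B4–B5, B2–B6

The largest bag has 2 vertices, giving width 1; this decomposition certifies tw(G) ≤ 1. Any graph with an edge has treewidth ≥ 1, and G has the edge 4–1. The upper and lower bounds meet at 1, so that is the treewidth.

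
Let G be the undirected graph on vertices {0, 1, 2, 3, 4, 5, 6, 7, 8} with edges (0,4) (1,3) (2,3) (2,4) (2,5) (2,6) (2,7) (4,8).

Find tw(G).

A width-1 tree decomposition is:
Bags: B1 = {2, 4}  B2 = {2, 3}  B3 = {1, 3}  B4 = {0, 4}  B5 = {4, 8}  B6 = {2, 7}  B7 = {2, 5}  B8 = {2, 6}
Tree: B1–B2, B2–B3, B1–B4, B1–B5, B1–B6, B6–B7, B6–B8
Every bag has size at most 2, so the width is 2 − 1 = 1 and tw(G) ≤ 1. G has an edge, so its treewidth is at least 1. Therefore the treewidth is 1.

1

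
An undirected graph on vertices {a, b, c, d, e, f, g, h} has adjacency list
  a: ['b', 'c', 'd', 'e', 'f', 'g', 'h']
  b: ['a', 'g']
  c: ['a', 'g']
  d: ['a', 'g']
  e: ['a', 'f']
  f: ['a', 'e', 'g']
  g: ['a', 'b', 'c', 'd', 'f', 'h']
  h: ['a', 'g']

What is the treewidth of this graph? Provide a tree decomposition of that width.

Treewidth 2.
One such decomposition:
Bags: B1 = {a, g, h}  B2 = {a, f, g}  B3 = {a, c, g}  B4 = {a, b, g}  B5 = {a, e, f}  B6 = {a, d, g}
Tree: B1–B2, B1–B3, B1–B4, B2–B5, B2–B6

Each bag holds 3 vertices, so the decomposition has width 2, which upper-bounds the treewidth. On the other hand G contains the 3-clique {a, d, g}. A clique must lie in a single bag of any decomposition, so no decomposition can have width below 2. Hence tw(G) = 2 exactly.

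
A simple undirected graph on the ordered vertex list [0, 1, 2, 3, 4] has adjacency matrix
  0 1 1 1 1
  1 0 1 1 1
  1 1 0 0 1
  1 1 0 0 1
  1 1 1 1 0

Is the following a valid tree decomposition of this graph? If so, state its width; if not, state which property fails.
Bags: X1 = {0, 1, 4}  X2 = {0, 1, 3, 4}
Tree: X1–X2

A tree decomposition must satisfy three properties: every vertex lies in some bag; for every edge, both endpoints lie together in some bag; and for every vertex, the bags containing it form a connected subtree. Here vertex 2 appears in no bag, so the decomposition is invalid.

No — vertex 2 appears in no bag.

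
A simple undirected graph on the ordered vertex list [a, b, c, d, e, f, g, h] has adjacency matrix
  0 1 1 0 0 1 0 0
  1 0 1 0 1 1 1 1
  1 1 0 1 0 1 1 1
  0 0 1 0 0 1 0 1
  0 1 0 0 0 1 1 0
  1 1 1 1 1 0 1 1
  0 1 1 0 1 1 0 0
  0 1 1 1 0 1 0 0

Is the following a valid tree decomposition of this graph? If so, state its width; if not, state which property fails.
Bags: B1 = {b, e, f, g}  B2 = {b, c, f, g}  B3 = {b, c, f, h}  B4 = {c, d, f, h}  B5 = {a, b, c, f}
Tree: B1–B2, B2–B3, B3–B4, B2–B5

Checking the three conditions: (i) the bags cover all of {a, b, c, d, e, f, g, h}; (ii) for each edge, some bag contains both endpoints; (iii) the bags containing any fixed vertex form a subtree. All hold, so the decomposition is valid with width 4 − 1 = 3.

Yes; width 3.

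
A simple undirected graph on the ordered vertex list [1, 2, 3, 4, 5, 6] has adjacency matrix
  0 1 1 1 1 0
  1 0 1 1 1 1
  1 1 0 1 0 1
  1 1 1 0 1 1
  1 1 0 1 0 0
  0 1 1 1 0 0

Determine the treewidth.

A width-3 tree decomposition is:
Bags: B1 = {1, 2, 3, 4}  B2 = {2, 3, 4, 6}  B3 = {1, 2, 4, 5}
Tree: B1–B2, B1–B3
The largest bag has 4 vertices, giving width 3; this decomposition certifies tw(G) ≤ 3. On the other hand G contains the 4-clique {1, 2, 3, 4}. A clique must lie in a single bag of any decomposition, so no decomposition can have width below 3. Therefore the treewidth is 3.

3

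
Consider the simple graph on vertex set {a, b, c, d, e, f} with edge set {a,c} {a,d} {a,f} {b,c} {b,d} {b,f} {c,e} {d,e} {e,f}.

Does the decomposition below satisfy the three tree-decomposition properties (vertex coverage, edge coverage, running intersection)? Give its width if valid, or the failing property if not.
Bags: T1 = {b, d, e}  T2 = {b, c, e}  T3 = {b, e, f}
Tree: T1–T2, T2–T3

No — vertex a appears in no bag.

A tree decomposition must satisfy three properties: every vertex lies in some bag; for every edge, both endpoints lie together in some bag; and for every vertex, the bags containing it form a connected subtree. Here vertex a appears in no bag, so the decomposition is invalid.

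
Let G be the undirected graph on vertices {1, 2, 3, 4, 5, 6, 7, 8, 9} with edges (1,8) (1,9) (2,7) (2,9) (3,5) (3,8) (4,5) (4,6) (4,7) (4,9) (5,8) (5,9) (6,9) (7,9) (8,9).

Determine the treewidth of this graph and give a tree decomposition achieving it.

Each bag holds 3 vertices, so the decomposition has width 2, which upper-bounds the treewidth. For the lower bound, the 3 vertices {1, 8, 9} are pairwise adjacent, and any tree decomposition puts a clique entirely inside one bag — forcing width ≥ 2. Hence tw(G) = 2 exactly.

Treewidth 2.
One optimal decomposition is:
Bags: B1 = {4, 6, 9}  B2 = {4, 5, 9}  B3 = {5, 8, 9}  B4 = {3, 5, 8}  B5 = {1, 8, 9}  B6 = {4, 7, 9}  B7 = {2, 7, 9}
Tree: B1–B2, B2–B3, B3–B4, B3–B5, B2–B6, B6–B7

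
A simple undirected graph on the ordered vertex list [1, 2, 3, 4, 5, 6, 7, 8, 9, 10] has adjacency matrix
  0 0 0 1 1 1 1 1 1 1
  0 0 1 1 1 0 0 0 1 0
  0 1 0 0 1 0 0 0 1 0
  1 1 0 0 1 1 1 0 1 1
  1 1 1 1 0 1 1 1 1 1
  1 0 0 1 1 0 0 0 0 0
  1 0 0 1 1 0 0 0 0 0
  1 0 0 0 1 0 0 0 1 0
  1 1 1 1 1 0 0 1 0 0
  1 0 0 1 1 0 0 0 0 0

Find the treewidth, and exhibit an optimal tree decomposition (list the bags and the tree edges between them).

Treewidth 3.
Bags: B1 = {1, 4, 5, 10}  B2 = {1, 4, 5, 7}  B3 = {1, 4, 5, 6}  B4 = {1, 4, 5, 9}  B5 = {1, 5, 8, 9}  B6 = {2, 4, 5, 9}  B7 = {2, 3, 5, 9}
Tree: B1–B2, B2–B3, B3–B4, B4–B5, B4–B6, B6–B7

Each bag holds 4 vertices, so the decomposition has width 3, which upper-bounds the treewidth. For the lower bound, the 4 vertices {1, 5, 8, 9} are pairwise adjacent, and any tree decomposition puts a clique entirely inside one bag — forcing width ≥ 3. The upper and lower bounds meet at 3, so that is the treewidth.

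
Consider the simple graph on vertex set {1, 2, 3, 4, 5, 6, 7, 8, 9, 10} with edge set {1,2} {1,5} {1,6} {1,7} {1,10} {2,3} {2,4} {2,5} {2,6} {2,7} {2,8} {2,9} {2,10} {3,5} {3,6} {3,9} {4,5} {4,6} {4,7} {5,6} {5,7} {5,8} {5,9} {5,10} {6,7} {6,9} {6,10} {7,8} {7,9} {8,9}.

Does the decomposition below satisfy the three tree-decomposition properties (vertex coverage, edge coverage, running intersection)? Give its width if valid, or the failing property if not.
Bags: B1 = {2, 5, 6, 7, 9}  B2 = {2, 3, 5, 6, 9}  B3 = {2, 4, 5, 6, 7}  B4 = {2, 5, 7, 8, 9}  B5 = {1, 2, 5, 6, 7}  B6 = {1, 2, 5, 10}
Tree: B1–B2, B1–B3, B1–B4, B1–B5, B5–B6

A tree decomposition must satisfy three properties: every vertex lies in some bag; for every edge, both endpoints lie together in some bag; and for every vertex, the bags containing it form a connected subtree. Here edge (6,10) lies in no bag, so the decomposition is invalid.

No — edge (6,10) lies in no bag.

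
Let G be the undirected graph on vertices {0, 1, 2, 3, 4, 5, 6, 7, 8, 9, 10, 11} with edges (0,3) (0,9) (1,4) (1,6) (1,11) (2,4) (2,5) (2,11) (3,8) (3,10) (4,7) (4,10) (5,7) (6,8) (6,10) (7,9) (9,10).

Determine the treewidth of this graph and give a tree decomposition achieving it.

Each bag holds 4 vertices, so the decomposition has width 3, which upper-bounds the treewidth. For the lower bound: the 4 vertex sets {2,5,11}, {1}, {4}, {6,7,9,10} are disjoint, each induces a connected subgraph, and every pair is joined by at least one edge of G. Contracting each set to a single vertex therefore yields K_{4} as a minor, and since treewidth is minor-monotone, tw(G) ≥ tw(K_{4}) = 3. Combining the bounds, tw(G) = 3.

Treewidth 3.
One such decomposition:
Bags: B1 = {1, 2, 5, 11}  B2 = {1, 2, 4, 5}  B3 = {1, 4, 5, 7}  B4 = {1, 4, 6, 7}  B5 = {4, 6, 7, 10}  B6 = {6, 7, 9, 10}  B7 = {6, 8, 9, 10}  B8 = {3, 8, 9, 10}  B9 = {0, 3, 8, 9}
Tree: B1–B2, B2–B3, B3–B4, B4–B5, B5–B6, B6–B7, B7–B8, B8–B9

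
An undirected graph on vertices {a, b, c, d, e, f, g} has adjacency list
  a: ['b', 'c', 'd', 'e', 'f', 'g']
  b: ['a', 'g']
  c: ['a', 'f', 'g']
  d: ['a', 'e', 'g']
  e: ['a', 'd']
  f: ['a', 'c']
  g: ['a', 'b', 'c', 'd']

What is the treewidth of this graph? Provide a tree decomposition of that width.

Treewidth 2.
One such decomposition:
Bags: B1 = {a, c, g}  B2 = {a, d, g}  B3 = {a, b, g}  B4 = {a, d, e}  B5 = {a, c, f}
Tree: B1–B2, B2–B3, B2–B4, B1–B5

The largest bag has 3 vertices, giving width 2; this decomposition certifies tw(G) ≤ 2. Conversely, {a, d, g} is a clique of size 3, and the vertices of any clique must share a bag in every tree decomposition; so some bag has ≥ 3 vertices and tw(G) ≥ 2. Combining the bounds, tw(G) = 2.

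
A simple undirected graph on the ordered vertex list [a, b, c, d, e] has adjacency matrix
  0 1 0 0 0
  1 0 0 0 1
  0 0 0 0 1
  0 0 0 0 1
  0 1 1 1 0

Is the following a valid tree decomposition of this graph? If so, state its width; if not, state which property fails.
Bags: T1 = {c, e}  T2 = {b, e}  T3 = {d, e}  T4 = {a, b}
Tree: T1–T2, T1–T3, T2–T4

Yes; width 1.

Checking the three conditions: (i) the bags cover all of {a, b, c, d, e}; (ii) for each edge, some bag contains both endpoints; (iii) the bags containing any fixed vertex form a subtree. All hold, so the decomposition is valid with width 2 − 1 = 1.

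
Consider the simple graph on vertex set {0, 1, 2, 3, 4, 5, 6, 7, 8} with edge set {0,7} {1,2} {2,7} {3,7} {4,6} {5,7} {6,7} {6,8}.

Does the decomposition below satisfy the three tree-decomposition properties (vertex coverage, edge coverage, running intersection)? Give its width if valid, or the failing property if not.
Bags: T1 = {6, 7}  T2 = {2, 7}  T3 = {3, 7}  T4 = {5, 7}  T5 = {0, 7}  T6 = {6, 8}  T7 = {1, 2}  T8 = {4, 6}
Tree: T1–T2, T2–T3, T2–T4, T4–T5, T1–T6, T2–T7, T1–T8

Checking the three conditions: (i) the bags cover all of {0, 1, 2, 3, 4, 5, 6, 7, 8}; (ii) for each edge, some bag contains both endpoints; (iii) the bags containing any fixed vertex form a subtree. All hold, so the decomposition is valid with width 2 − 1 = 1.

Yes; width 1.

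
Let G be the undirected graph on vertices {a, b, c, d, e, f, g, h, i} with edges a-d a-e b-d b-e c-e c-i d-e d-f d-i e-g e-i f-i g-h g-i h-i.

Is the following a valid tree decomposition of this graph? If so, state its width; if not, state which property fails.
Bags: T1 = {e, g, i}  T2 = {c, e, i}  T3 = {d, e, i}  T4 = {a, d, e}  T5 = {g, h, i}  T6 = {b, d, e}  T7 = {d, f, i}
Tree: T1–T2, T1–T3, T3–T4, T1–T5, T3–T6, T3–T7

Yes; width 2.

Vertex coverage: the bags together contain {a, b, c, d, e, f, g, h, i}, the full vertex set. Edge coverage: each edge of G has both endpoints in at least one bag. Running intersection: for every vertex, the bags containing it form a connected subtree. All three properties hold, so this is a valid tree decomposition of width max|bag| − 1 = 2, and hence tw(G) ≤ 2.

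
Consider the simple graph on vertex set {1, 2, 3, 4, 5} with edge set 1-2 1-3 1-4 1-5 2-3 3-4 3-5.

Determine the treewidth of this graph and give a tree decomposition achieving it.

The largest bag has 3 vertices, giving width 2; this decomposition certifies tw(G) ≤ 2. For the lower bound, the 3 vertices {1, 2, 3} are pairwise adjacent, and any tree decomposition puts a clique entirely inside one bag — forcing width ≥ 2. Hence tw(G) = 2 exactly.

Treewidth 2.
One optimal decomposition is:
Bags: B1 = {1, 3, 5}  B2 = {1, 3, 4}  B3 = {1, 2, 3}
Tree: B1–B2, B1–B3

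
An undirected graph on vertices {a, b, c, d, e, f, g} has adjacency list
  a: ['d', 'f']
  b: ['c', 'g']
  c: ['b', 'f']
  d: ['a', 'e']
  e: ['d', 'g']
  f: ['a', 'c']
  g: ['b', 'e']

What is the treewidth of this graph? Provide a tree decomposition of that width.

Each bag holds 3 vertices, so the decomposition has width 2, which upper-bounds the treewidth. Since c–f–a–d–e–g–b–c is a cycle in G, G is not acyclic. Forests are exactly the graphs of treewidth ≤ 1, so tw(G) ≥ 2. Hence tw(G) = 2 exactly.

Treewidth 2.
One such decomposition:
Bags: B1 = {a, c, f}  B2 = {a, c, d}  B3 = {c, d, e}  B4 = {c, e, g}  B5 = {b, c, g}
Tree: B1–B2, B2–B3, B3–B4, B4–B5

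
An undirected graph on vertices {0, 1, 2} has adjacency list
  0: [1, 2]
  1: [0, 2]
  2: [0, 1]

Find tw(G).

A width-2 tree decomposition is:
Bags: B1 = {0, 1, 2}
Tree: (single bag)
With just one bag of size 3, the width is 3 − 1 = 2, so tw(G) ≤ 2. For the lower bound, the 3 vertices {0, 1, 2} are pairwise adjacent, and any tree decomposition puts a clique entirely inside one bag — forcing width ≥ 2. The upper and lower bounds meet at 2, so that is the treewidth.

2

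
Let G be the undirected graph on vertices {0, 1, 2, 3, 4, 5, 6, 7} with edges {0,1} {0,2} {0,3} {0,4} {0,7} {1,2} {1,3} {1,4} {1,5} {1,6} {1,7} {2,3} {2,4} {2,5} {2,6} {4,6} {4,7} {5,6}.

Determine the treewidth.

A width-3 tree decomposition is:
Bags: B1 = {0, 1, 2, 4}  B2 = {1, 2, 4, 6}  B3 = {0, 1, 2, 3}  B4 = {0, 1, 4, 7}  B5 = {1, 2, 5, 6}
Tree: B1–B2, B1–B3, B1–B4, B2–B5
Each bag holds 4 vertices, so the decomposition has width 3, which upper-bounds the treewidth. Conversely, {0, 1, 2, 3} is a clique of size 4, and the vertices of any clique must share a bag in every tree decomposition; so some bag has ≥ 4 vertices and tw(G) ≥ 3. Combining the bounds, tw(G) = 3.

3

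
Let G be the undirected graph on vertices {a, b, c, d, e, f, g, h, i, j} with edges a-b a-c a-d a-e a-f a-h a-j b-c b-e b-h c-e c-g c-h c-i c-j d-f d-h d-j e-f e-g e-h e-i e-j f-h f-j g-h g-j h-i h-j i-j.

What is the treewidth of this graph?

A width-4 tree decomposition is:
Bags: B1 = {a, b, c, e, h}  B2 = {a, c, e, h, j}  B3 = {c, e, g, h, j}  B4 = {c, e, h, i, j}  B5 = {a, e, f, h, j}  B6 = {a, d, f, h, j}
Tree: B1–B2, B2–B3, B2–B4, B2–B5, B5–B6
Every bag has size at most 5, so the width is 5 − 1 = 4 and tw(G) ≤ 4. Conversely, {a, d, f, h, j} is a clique of size 5, and the vertices of any clique must share a bag in every tree decomposition; so some bag has ≥ 5 vertices and tw(G) ≥ 4. Combining the bounds, tw(G) = 4.

4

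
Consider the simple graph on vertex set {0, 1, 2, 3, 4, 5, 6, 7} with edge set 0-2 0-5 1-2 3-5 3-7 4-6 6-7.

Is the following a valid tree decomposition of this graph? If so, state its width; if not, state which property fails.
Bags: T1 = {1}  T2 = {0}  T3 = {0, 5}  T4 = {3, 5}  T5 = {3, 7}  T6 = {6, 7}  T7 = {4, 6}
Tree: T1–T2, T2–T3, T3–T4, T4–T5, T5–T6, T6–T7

A tree decomposition must satisfy three properties: every vertex lies in some bag; for every edge, both endpoints lie together in some bag; and for every vertex, the bags containing it form a connected subtree. Here vertex 2 appears in no bag, so the decomposition is invalid.

No — vertex 2 appears in no bag.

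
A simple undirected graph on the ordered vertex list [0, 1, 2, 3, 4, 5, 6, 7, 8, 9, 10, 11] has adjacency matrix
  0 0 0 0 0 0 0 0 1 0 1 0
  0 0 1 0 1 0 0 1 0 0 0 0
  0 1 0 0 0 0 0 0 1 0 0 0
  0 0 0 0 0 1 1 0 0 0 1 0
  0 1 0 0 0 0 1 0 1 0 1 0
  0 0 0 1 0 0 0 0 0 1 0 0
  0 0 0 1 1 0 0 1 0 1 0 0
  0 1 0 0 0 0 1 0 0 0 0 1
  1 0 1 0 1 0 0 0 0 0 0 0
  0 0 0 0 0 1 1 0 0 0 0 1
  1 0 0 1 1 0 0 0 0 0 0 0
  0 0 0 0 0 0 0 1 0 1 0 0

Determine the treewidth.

A width-3 tree decomposition is:
Bags: B1 = {5, 7, 9, 11}  B2 = {5, 6, 7, 9}  B3 = {3, 5, 6, 7}  B4 = {1, 3, 6, 7}  B5 = {1, 3, 4, 6}  B6 = {1, 3, 4, 10}  B7 = {1, 2, 4, 10}  B8 = {2, 4, 8, 10}  B9 = {0, 2, 8, 10}
Tree: B1–B2, B2–B3, B3–B4, B4–B5, B5–B6, B6–B7, B7–B8, B8–B9
Each bag holds 4 vertices, so the decomposition has width 3, which upper-bounds the treewidth. For the lower bound: the 4 vertex sets {5,9,11}, {7}, {6}, {1,3,4,10} are disjoint, each induces a connected subgraph, and every pair is joined by at least one edge of G. Contracting each set to a single vertex therefore yields K_{4} as a minor, and since treewidth is minor-monotone, tw(G) ≥ tw(K_{4}) = 3. Therefore the treewidth is 3.

3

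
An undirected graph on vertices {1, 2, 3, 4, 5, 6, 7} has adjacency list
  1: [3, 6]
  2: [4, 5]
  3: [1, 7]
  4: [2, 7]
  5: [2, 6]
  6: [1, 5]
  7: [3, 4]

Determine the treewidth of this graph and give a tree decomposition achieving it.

Treewidth 2.
One optimal decomposition is:
Bags: B1 = {2, 5, 6}  B2 = {2, 4, 6}  B3 = {4, 6, 7}  B4 = {3, 6, 7}  B5 = {1, 3, 6}
Tree: B1–B2, B2–B3, B3–B4, B4–B5

Every bag has size at most 3, so the width is 3 − 1 = 2 and tw(G) ≤ 2. Since 6–5–2–4–7–3–1–6 is a cycle in G, G is not acyclic. Forests are exactly the graphs of treewidth ≤ 1, so tw(G) ≥ 2. Therefore the treewidth is 2.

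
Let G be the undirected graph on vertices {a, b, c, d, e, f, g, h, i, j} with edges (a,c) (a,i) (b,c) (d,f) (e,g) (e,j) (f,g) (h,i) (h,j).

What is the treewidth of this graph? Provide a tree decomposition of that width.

Every bag has size at most 2, so the width is 2 − 1 = 1 and tw(G) ≤ 1. Any graph with an edge has treewidth ≥ 1, and G has the edge b–c. Therefore the treewidth is 1.

Treewidth 1.
One optimal decomposition is:
Bags: B1 = {b, c}  B2 = {a, c}  B3 = {a, i}  B4 = {h, i}  B5 = {h, j}  B6 = {e, j}  B7 = {e, g}  B8 = {f, g}  B9 = {d, f}
Tree: B1–B2, B2–B3, B3–B4, B4–B5, B5–B6, B6–B7, B7–B8, B8–B9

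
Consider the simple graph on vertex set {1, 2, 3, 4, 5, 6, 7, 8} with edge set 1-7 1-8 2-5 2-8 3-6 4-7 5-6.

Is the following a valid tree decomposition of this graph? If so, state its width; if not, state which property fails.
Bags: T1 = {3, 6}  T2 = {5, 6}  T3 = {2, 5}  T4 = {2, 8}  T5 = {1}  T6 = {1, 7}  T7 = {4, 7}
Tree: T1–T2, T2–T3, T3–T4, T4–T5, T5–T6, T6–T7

A tree decomposition must satisfy three properties: every vertex lies in some bag; for every edge, both endpoints lie together in some bag; and for every vertex, the bags containing it form a connected subtree. Here edge (8,1) lies in no bag, so the decomposition is invalid.

No — edge (8,1) lies in no bag.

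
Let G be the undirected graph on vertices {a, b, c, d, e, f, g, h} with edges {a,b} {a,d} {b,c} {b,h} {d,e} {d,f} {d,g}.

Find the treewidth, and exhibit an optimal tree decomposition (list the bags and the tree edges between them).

Treewidth 1.
One optimal decomposition is:
Bags: B1 = {a, d}  B2 = {d, g}  B3 = {d, e}  B4 = {d, f}  B5 = {a, b}  B6 = {b, h}  B7 = {b, c}
Tree: B1–B2, B1–B3, B3–B4, B1–B5, B5–B6, B6–B7

Every bag has size at most 2, so the width is 2 − 1 = 1 and tw(G) ≤ 1. Any graph with an edge has treewidth ≥ 1, and G has the edge d–a. Therefore the treewidth is 1.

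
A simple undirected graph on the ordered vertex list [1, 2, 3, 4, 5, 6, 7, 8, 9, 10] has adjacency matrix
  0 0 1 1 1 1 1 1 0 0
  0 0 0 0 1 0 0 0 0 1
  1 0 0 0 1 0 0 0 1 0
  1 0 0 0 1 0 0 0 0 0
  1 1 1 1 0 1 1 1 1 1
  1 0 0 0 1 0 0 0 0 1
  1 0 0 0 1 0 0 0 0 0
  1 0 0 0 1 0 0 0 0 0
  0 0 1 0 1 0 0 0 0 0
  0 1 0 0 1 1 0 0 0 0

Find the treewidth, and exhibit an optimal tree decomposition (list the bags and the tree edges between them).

Treewidth 2.
One optimal decomposition is:
Bags: B1 = {5, 6, 10}  B2 = {1, 5, 6}  B3 = {1, 4, 5}  B4 = {1, 3, 5}  B5 = {1, 5, 7}  B6 = {1, 5, 8}  B7 = {3, 5, 9}  B8 = {2, 5, 10}
Tree: B1–B2, B2–B3, B2–B4, B2–B5, B2–B6, B4–B7, B1–B8

Every bag has size at most 3, so the width is 3 − 1 = 2 and tw(G) ≤ 2. For the lower bound, the 3 vertices {1, 3, 5} are pairwise adjacent, and any tree decomposition puts a clique entirely inside one bag — forcing width ≥ 2. Therefore the treewidth is 2.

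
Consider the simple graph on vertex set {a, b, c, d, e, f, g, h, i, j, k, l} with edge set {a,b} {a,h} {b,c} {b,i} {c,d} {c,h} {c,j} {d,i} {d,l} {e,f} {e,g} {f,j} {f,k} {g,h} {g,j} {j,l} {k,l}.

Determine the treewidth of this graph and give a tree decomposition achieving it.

Each bag holds 4 vertices, so the decomposition has width 3, which upper-bounds the treewidth. For the lower bound: the 4 vertex sets {a,b,i}, {h}, {c}, {d,g,j,l} are disjoint, each induces a connected subgraph, and every pair is joined by at least one edge of G. Contracting each set to a single vertex therefore yields K_{4} as a minor, and since treewidth is minor-monotone, tw(G) ≥ tw(K_{4}) = 3. Therefore the treewidth is 3.

Treewidth 3.
One optimal decomposition is:
Bags: B1 = {a, b, h, i}  B2 = {b, c, h, i}  B3 = {c, d, h, i}  B4 = {c, d, g, h}  B5 = {c, d, g, j}  B6 = {d, g, j, l}  B7 = {e, g, j, l}  B8 = {e, f, j, l}  B9 = {e, f, k, l}
Tree: B1–B2, B2–B3, B3–B4, B4–B5, B5–B6, B6–B7, B7–B8, B8–B9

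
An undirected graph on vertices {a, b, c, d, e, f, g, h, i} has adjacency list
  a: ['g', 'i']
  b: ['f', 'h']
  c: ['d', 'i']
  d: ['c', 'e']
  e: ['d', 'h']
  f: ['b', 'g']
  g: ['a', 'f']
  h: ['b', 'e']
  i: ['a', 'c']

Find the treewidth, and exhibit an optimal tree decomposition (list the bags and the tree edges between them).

The largest bag has 3 vertices, giving width 2; this decomposition certifies tw(G) ≤ 2. Since e–d–c–i–a–g–f–b–h–e is a cycle in G, G is not acyclic. Forests are exactly the graphs of treewidth ≤ 1, so tw(G) ≥ 2. Combining the bounds, tw(G) = 2.

Treewidth 2.
Bags: B1 = {c, d, e}  B2 = {c, e, i}  B3 = {a, e, i}  B4 = {a, e, g}  B5 = {e, f, g}  B6 = {b, e, f}  B7 = {b, e, h}
Tree: B1–B2, B2–B3, B3–B4, B4–B5, B5–B6, B6–B7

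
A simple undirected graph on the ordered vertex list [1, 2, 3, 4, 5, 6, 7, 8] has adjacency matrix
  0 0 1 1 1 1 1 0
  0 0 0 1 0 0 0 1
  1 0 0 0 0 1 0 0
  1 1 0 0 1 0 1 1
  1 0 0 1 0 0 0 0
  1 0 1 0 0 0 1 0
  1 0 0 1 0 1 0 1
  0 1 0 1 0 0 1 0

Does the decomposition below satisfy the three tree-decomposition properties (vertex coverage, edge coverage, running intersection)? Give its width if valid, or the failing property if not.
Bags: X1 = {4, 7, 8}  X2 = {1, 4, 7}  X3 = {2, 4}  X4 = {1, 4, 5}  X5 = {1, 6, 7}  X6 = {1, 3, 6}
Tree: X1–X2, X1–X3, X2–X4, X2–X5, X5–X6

No — edge (8,2) lies in no bag.

A tree decomposition must satisfy three properties: every vertex lies in some bag; for every edge, both endpoints lie together in some bag; and for every vertex, the bags containing it form a connected subtree. Here edge (8,2) lies in no bag, so the decomposition is invalid.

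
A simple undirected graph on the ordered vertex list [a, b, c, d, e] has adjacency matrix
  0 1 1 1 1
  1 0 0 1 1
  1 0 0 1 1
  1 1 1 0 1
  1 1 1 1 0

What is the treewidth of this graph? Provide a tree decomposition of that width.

The largest bag has 4 vertices, giving width 3; this decomposition certifies tw(G) ≤ 3. Conversely, {a, c, d, e} is a clique of size 4, and the vertices of any clique must share a bag in every tree decomposition; so some bag has ≥ 4 vertices and tw(G) ≥ 3. Combining the bounds, tw(G) = 3.

Treewidth 3.
One such decomposition:
Bags: B1 = {a, b, d, e}  B2 = {a, c, d, e}
Tree: B1–B2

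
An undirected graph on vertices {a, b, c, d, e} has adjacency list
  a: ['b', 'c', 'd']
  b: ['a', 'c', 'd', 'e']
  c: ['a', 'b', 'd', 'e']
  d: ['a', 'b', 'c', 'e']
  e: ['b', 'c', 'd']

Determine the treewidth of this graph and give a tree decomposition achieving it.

Each bag holds 4 vertices, so the decomposition has width 3, which upper-bounds the treewidth. Conversely, {b, c, d, e} is a clique of size 4, and the vertices of any clique must share a bag in every tree decomposition; so some bag has ≥ 4 vertices and tw(G) ≥ 3. Therefore the treewidth is 3.

Treewidth 3.
One optimal decomposition is:
Bags: B1 = {b, c, d, e}  B2 = {a, b, c, d}
Tree: B1–B2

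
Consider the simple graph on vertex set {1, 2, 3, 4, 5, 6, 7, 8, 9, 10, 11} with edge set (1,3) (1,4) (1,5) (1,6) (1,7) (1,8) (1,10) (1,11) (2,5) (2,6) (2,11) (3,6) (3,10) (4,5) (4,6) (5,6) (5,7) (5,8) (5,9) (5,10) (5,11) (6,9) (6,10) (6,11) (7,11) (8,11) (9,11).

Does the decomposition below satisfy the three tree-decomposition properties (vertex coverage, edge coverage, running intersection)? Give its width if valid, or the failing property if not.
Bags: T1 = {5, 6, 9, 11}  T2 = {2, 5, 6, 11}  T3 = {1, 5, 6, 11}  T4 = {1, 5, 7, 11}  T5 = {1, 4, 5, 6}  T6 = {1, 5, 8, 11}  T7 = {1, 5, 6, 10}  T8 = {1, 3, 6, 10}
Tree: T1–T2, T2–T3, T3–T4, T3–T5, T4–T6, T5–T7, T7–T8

Yes; width 3.

Vertex coverage: the bags together contain {1, 2, 3, 4, 5, 6, 7, 8, 9, 10, 11}, the full vertex set. Edge coverage: each edge of G has both endpoints in at least one bag. Running intersection: for every vertex, the bags containing it form a connected subtree. All three properties hold, so this is a valid tree decomposition of width max|bag| − 1 = 3, and hence tw(G) ≤ 3.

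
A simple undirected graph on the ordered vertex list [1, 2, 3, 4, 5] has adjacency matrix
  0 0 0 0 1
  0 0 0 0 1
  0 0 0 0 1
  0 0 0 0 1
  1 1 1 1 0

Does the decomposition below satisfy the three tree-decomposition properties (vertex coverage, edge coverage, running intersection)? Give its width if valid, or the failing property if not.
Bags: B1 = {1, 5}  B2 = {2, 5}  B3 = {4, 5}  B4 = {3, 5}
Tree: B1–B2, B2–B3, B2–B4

Checking the three conditions: (i) the bags cover all of {1, 2, 3, 4, 5}; (ii) for each edge, some bag contains both endpoints; (iii) the bags containing any fixed vertex form a subtree. All hold, so the decomposition is valid with width 2 − 1 = 1.

Yes; width 1.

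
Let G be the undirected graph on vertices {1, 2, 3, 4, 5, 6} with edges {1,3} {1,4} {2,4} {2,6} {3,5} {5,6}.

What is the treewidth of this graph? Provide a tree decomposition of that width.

Treewidth 2.
Bags: B1 = {2, 4, 6}  B2 = {1, 4, 6}  B3 = {1, 3, 6}  B4 = {3, 5, 6}
Tree: B1–B2, B2–B3, B3–B4

The largest bag has 3 vertices, giving width 2; this decomposition certifies tw(G) ≤ 2. The edges 6–2–4–1–3–5–6 form a cycle, so G is not a tree and its treewidth is at least 2. Therefore the treewidth is 2.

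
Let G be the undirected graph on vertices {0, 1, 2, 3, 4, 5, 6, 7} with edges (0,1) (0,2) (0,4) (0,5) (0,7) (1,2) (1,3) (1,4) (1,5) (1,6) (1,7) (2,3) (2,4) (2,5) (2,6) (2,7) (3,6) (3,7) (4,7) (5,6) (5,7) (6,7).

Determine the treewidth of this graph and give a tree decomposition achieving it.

Every bag has size at most 5, so the width is 5 − 1 = 4 and tw(G) ≤ 4. For the lower bound, the 5 vertices {0, 1, 2, 4, 7} are pairwise adjacent, and any tree decomposition puts a clique entirely inside one bag — forcing width ≥ 4. Therefore the treewidth is 4.

Treewidth 4.
Bags: B1 = {0, 1, 2, 5, 7}  B2 = {1, 2, 5, 6, 7}  B3 = {1, 2, 3, 6, 7}  B4 = {0, 1, 2, 4, 7}
Tree: B1–B2, B2–B3, B1–B4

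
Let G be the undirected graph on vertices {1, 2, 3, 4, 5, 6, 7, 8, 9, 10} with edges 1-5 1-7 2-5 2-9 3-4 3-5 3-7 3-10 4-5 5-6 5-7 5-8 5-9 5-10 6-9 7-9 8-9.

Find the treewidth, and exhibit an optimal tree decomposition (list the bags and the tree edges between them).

Treewidth 2.
One such decomposition:
Bags: B1 = {5, 7, 9}  B2 = {2, 5, 9}  B3 = {3, 5, 7}  B4 = {5, 8, 9}  B5 = {3, 4, 5}  B6 = {5, 6, 9}  B7 = {1, 5, 7}  B8 = {3, 5, 10}
Tree: B1–B2, B1–B3, B1–B4, B3–B5, B2–B6, B3–B7, B5–B8

The largest bag has 3 vertices, giving width 2; this decomposition certifies tw(G) ≤ 2. Conversely, {1, 5, 7} is a clique of size 3, and the vertices of any clique must share a bag in every tree decomposition; so some bag has ≥ 3 vertices and tw(G) ≥ 2. The upper and lower bounds meet at 2, so that is the treewidth.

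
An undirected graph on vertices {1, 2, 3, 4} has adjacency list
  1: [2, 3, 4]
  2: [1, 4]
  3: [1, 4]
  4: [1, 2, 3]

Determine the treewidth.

A width-2 tree decomposition is:
Bags: B1 = {1, 2, 4}  B2 = {1, 3, 4}
Tree: B1–B2
Every bag has size at most 3, so the width is 3 − 1 = 2 and tw(G) ≤ 2. On the other hand G contains the 3-clique {1, 2, 4}. A clique must lie in a single bag of any decomposition, so no decomposition can have width below 2. Combining the bounds, tw(G) = 2.

2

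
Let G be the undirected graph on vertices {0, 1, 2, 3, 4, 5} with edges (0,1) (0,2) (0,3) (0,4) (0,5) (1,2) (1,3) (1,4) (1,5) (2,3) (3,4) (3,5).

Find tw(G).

3

A width-3 tree decomposition is:
Bags: B1 = {0, 1, 3, 5}  B2 = {0, 1, 2, 3}  B3 = {0, 1, 3, 4}
Tree: B1–B2, B1–B3
The largest bag has 4 vertices, giving width 3; this decomposition certifies tw(G) ≤ 3. On the other hand G contains the 4-clique {0, 1, 2, 3}. A clique must lie in a single bag of any decomposition, so no decomposition can have width below 3. The upper and lower bounds meet at 3, so that is the treewidth.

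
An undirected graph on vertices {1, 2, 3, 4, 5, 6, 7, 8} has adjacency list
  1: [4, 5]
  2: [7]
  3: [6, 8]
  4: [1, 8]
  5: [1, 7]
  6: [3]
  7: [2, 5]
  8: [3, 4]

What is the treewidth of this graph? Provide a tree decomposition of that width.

Treewidth 1.
One such decomposition:
Bags: B1 = {2, 7}  B2 = {5, 7}  B3 = {1, 5}  B4 = {1, 4}  B5 = {4, 8}  B6 = {3, 8}  B7 = {3, 6}
Tree: B1–B2, B2–B3, B3–B4, B4–B5, B5–B6, B6–B7

The largest bag has 2 vertices, giving width 1; this decomposition certifies tw(G) ≤ 1. G has an edge, so its treewidth is at least 1. Combining the bounds, tw(G) = 1.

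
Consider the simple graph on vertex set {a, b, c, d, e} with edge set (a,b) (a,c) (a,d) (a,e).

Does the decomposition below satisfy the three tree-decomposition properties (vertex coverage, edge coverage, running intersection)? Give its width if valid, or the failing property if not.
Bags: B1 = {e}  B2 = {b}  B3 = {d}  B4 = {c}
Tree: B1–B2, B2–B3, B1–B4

A tree decomposition must satisfy three properties: every vertex lies in some bag; for every edge, both endpoints lie together in some bag; and for every vertex, the bags containing it form a connected subtree. Here vertex a appears in no bag, so the decomposition is invalid.

No — vertex a appears in no bag.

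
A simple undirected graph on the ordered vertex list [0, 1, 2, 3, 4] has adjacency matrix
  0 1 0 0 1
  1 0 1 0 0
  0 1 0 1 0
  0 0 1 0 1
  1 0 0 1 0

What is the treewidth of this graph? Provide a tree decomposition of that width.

Treewidth 2.
Bags: B1 = {0, 1, 4}  B2 = {1, 3, 4}  B3 = {1, 2, 3}
Tree: B1–B2, B2–B3

Every bag has size at most 3, so the width is 3 − 1 = 2 and tw(G) ≤ 2. For the lower bound, G contains the cycle 1–0–4–3–2–1, so G is not a forest; only forests have treewidth ≤ 1, hence tw(G) ≥ 2. Hence tw(G) = 2 exactly.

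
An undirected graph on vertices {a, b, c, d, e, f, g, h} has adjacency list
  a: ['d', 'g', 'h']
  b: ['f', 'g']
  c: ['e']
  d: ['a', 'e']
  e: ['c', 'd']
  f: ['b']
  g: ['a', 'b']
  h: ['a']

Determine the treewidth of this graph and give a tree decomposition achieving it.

Each bag holds 2 vertices, so the decomposition has width 1, which upper-bounds the treewidth. Any graph with an edge has treewidth ≥ 1, and G has the edge a–g. Hence tw(G) = 1 exactly.

Treewidth 1.
Bags: B1 = {a, g}  B2 = {a, d}  B3 = {b, g}  B4 = {b, f}  B5 = {d, e}  B6 = {c, e}  B7 = {a, h}
Tree: B1–B2, B1–B3, B3–B4, B2–B5, B5–B6, B2–B7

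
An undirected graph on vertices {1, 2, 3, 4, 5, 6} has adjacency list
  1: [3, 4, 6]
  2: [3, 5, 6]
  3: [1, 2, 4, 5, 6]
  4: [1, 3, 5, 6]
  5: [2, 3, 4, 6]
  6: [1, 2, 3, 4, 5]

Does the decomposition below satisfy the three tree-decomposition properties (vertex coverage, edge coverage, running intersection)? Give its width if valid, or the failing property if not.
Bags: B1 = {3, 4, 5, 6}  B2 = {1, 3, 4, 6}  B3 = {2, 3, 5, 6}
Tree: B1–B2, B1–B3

Checking the three conditions: (i) the bags cover all of {1, 2, 3, 4, 5, 6}; (ii) for each edge, some bag contains both endpoints; (iii) the bags containing any fixed vertex form a subtree. All hold, so the decomposition is valid with width 4 − 1 = 3.

Yes; width 3.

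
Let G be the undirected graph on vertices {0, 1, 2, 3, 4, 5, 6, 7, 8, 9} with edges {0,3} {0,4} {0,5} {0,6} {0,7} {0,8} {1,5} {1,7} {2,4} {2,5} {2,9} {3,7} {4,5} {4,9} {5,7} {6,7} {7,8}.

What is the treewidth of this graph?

2

A width-2 tree decomposition is:
Bags: B1 = {0, 7, 8}  B2 = {0, 5, 7}  B3 = {0, 6, 7}  B4 = {0, 3, 7}  B5 = {0, 4, 5}  B6 = {2, 4, 5}  B7 = {1, 5, 7}  B8 = {2, 4, 9}
Tree: B1–B2, B2–B3, B1–B4, B2–B5, B5–B6, B2–B7, B6–B8
The largest bag has 3 vertices, giving width 2; this decomposition certifies tw(G) ≤ 2. Conversely, {0, 4, 5} is a clique of size 3, and the vertices of any clique must share a bag in every tree decomposition; so some bag has ≥ 3 vertices and tw(G) ≥ 2. The upper and lower bounds meet at 2, so that is the treewidth.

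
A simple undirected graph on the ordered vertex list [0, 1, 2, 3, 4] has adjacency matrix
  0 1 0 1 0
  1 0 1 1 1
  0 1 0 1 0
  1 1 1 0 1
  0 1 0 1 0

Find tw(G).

2

A width-2 tree decomposition is:
Bags: B1 = {1, 2, 3}  B2 = {0, 1, 3}  B3 = {1, 3, 4}
Tree: B1–B2, B1–B3
Each bag holds 3 vertices, so the decomposition has width 2, which upper-bounds the treewidth. Conversely, {0, 1, 3} is a clique of size 3, and the vertices of any clique must share a bag in every tree decomposition; so some bag has ≥ 3 vertices and tw(G) ≥ 2. The upper and lower bounds meet at 2, so that is the treewidth.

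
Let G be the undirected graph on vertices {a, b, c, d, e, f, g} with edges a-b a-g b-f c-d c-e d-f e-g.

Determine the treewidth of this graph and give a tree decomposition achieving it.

Treewidth 2.
One such decomposition:
Bags: B1 = {b, d, f}  B2 = {a, b, d}  B3 = {a, d, g}  B4 = {d, e, g}  B5 = {c, d, e}
Tree: B1–B2, B2–B3, B3–B4, B4–B5

Every bag has size at most 3, so the width is 3 − 1 = 2 and tw(G) ≤ 2. The edges d–f–b–a–g–e–c–d form a cycle, so G is not a tree and its treewidth is at least 2. Therefore the treewidth is 2.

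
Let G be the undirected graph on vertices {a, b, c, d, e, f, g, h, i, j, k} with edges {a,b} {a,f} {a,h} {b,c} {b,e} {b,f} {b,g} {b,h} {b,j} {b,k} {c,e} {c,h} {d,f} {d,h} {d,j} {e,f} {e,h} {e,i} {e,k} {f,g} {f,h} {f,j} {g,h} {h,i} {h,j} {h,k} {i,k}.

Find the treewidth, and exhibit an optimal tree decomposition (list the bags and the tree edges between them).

The largest bag has 4 vertices, giving width 3; this decomposition certifies tw(G) ≤ 3. Conversely, {d, f, h, j} is a clique of size 4, and the vertices of any clique must share a bag in every tree decomposition; so some bag has ≥ 4 vertices and tw(G) ≥ 3. Therefore the treewidth is 3.

Treewidth 3.
One such decomposition:
Bags: B1 = {b, e, h, k}  B2 = {b, e, f, h}  B3 = {b, f, h, j}  B4 = {b, f, g, h}  B5 = {e, h, i, k}  B6 = {a, b, f, h}  B7 = {b, c, e, h}  B8 = {d, f, h, j}
Tree: B1–B2, B2–B3, B2–B4, B1–B5, B2–B6, B1–B7, B3–B8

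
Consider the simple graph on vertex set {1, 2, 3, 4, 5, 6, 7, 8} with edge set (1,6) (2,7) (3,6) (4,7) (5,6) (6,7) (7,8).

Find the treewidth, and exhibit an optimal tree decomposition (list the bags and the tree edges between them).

Each bag holds 2 vertices, so the decomposition has width 1, which upper-bounds the treewidth. G has an edge, so its treewidth is at least 1. Therefore the treewidth is 1.

Treewidth 1.
One optimal decomposition is:
Bags: B1 = {6, 7}  B2 = {5, 6}  B3 = {2, 7}  B4 = {1, 6}  B5 = {3, 6}  B6 = {7, 8}  B7 = {4, 7}
Tree: B1–B2, B1–B3, B1–B4, B2–B5, B3–B6, B1–B7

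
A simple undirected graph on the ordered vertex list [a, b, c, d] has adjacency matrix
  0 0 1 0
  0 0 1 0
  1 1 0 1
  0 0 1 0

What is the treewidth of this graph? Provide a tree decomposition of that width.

Treewidth 1.
One optimal decomposition is:
Bags: B1 = {c, d}  B2 = {a, c}  B3 = {b, c}
Tree: B1–B2, B2–B3

The largest bag has 2 vertices, giving width 1; this decomposition certifies tw(G) ≤ 1. Since G has at least one edge (e.g. d–c), it is not an edgeless graph, so tw(G) ≥ 1. Combining the bounds, tw(G) = 1.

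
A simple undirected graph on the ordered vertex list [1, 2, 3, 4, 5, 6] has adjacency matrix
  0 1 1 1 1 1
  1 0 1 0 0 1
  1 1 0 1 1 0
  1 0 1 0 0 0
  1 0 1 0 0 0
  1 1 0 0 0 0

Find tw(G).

A width-2 tree decomposition is:
Bags: B1 = {1, 2, 3}  B2 = {1, 2, 6}  B3 = {1, 3, 5}  B4 = {1, 3, 4}
Tree: B1–B2, B1–B3, B1–B4
Each bag holds 3 vertices, so the decomposition has width 2, which upper-bounds the treewidth. On the other hand G contains the 3-clique {1, 2, 3}. A clique must lie in a single bag of any decomposition, so no decomposition can have width below 2. Combining the bounds, tw(G) = 2.

2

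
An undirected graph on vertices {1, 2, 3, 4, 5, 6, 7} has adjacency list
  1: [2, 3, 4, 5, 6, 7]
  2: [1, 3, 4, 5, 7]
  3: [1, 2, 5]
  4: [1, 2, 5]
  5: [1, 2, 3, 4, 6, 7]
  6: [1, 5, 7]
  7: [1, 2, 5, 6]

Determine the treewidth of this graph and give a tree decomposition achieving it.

The largest bag has 4 vertices, giving width 3; this decomposition certifies tw(G) ≤ 3. For the lower bound, the 4 vertices {1, 2, 3, 5} are pairwise adjacent, and any tree decomposition puts a clique entirely inside one bag — forcing width ≥ 3. The upper and lower bounds meet at 3, so that is the treewidth.

Treewidth 3.
Bags: B1 = {1, 2, 4, 5}  B2 = {1, 2, 5, 7}  B3 = {1, 2, 3, 5}  B4 = {1, 5, 6, 7}
Tree: B1–B2, B1–B3, B2–B4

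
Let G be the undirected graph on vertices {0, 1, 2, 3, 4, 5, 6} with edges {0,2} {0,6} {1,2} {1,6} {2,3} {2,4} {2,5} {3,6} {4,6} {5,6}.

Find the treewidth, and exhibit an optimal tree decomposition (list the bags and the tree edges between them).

The largest bag has 3 vertices, giving width 2; this decomposition certifies tw(G) ≤ 2. For the lower bound, G contains the cycle 6–4–2–5–6, so G is not a forest; only forests have treewidth ≤ 1, hence tw(G) ≥ 2. Hence tw(G) = 2 exactly.

Treewidth 2.
Bags: B1 = {2, 4, 6}  B2 = {2, 5, 6}  B3 = {0, 2, 6}  B4 = {1, 2, 6}  B5 = {2, 3, 6}
Tree: B1–B2, B2–B3, B3–B4, B4–B5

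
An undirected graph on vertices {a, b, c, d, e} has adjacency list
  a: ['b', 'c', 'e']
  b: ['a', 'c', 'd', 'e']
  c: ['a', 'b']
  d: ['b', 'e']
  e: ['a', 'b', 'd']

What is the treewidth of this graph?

2

A width-2 tree decomposition is:
Bags: B1 = {a, b, e}  B2 = {b, d, e}  B3 = {a, b, c}
Tree: B1–B2, B1–B3
Every bag has size at most 3, so the width is 3 − 1 = 2 and tw(G) ≤ 2. Conversely, {b, d, e} is a clique of size 3, and the vertices of any clique must share a bag in every tree decomposition; so some bag has ≥ 3 vertices and tw(G) ≥ 2. Therefore the treewidth is 2.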